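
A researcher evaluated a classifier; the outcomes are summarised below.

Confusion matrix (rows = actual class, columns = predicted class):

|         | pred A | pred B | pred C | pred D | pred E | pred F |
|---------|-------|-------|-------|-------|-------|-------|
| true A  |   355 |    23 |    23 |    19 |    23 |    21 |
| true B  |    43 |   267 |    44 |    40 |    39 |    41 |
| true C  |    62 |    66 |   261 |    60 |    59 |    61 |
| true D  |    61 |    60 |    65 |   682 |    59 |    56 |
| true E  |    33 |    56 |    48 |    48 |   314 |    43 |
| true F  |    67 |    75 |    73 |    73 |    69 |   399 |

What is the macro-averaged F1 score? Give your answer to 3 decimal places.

0.587

Per-class F1 score (2·TP/(2·TP+FP+FN)):
  A: TP=355, FP=43+62+61+33+67=266, FN=23+23+19+23+21=109 → 710/1085 = 0.6544
  B: TP=267, FP=23+66+60+56+75=280, FN=43+44+40+39+41=207 → 534/1021 = 0.5230
  C: TP=261, FP=23+44+65+48+73=253, FN=62+66+60+59+61=308 → 522/1083 = 0.4820
  D: TP=682, FP=19+40+60+48+73=240, FN=61+60+65+59+56=301 → 1364/1905 = 0.7160
  E: TP=314, FP=23+39+59+59+69=249, FN=33+56+48+48+43=228 → 628/1105 = 0.5683
  F: TP=399, FP=21+41+61+56+43=222, FN=67+75+73+73+69=357 → 798/1377 = 0.5795
Macro-F1 score = mean = (0.6544 + 0.5230 + 0.4820 + 0.7160 + 0.5683 + 0.5795) / 6 = 0.587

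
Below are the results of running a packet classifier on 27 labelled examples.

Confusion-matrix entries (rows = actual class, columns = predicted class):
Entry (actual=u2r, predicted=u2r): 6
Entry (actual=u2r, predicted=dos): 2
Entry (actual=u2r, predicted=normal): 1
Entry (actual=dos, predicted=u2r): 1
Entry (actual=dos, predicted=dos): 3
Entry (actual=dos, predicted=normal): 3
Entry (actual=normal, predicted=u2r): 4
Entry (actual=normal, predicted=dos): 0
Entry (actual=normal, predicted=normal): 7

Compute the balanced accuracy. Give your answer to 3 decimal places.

Balanced accuracy = mean of per-class recall.
  u2r: recall = 6/9 = 0.6667
  dos: recall = 3/7 = 0.4286
  normal: recall = 7/11 = 0.6364
Mean = (0.6667 + 0.4286 + 0.6364) / 3 = 0.577

0.577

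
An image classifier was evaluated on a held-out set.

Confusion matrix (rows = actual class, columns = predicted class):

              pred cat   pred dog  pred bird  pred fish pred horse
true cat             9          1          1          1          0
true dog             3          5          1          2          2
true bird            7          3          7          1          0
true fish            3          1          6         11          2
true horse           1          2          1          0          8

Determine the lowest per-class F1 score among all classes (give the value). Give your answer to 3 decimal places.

Per-class F1 score (2·TP/(2·TP+FP+FN)):
  cat: TP=9, FP=3+7+3+1=14, FN=1+1+1+0=3 → 18/35 = 0.5143
  dog: TP=5, FP=1+3+1+2=7, FN=3+1+2+2=8 → 10/25 = 0.4000
  bird: TP=7, FP=1+1+6+1=9, FN=7+3+1+0=11 → 14/34 = 0.4118
  fish: TP=11, FP=1+2+1+0=4, FN=3+1+6+2=12 → 22/38 = 0.5789
  horse: TP=8, FP=0+2+0+2=4, FN=1+2+1+0=4 → 16/24 = 0.6667
Lowest is class 'dog' with F1 score = 0.400.

0.400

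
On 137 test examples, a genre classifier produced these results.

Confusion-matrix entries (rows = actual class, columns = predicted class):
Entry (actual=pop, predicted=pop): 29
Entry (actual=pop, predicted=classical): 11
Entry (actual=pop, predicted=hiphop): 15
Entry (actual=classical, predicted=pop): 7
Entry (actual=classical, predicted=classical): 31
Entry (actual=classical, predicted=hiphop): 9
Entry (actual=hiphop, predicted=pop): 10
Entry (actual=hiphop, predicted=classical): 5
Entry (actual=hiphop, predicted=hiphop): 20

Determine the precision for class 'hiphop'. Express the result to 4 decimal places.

0.4545

One-vs-rest for 'hiphop': TP = diagonal; FP = other classes predicted 'hiphop'; FN = 'hiphop' predicted as other.
precision = TP/(TP+FP).
hiphop: TP=20, FP=15+9=24 → 20/44 = 0.45455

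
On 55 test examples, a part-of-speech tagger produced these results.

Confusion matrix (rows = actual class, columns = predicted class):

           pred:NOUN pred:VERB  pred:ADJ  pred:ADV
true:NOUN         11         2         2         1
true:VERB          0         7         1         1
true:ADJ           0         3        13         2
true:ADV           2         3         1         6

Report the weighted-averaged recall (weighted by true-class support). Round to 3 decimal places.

0.673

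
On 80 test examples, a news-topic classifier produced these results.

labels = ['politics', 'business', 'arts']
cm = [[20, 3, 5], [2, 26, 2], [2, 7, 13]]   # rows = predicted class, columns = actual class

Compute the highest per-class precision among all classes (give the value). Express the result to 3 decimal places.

0.867

Per-class precision (TP/(TP+FP)):
  politics: TP=20, FP=3+5=8 → 20/28 = 0.7143
  business: TP=26, FP=2+2=4 → 26/30 = 0.8667
  arts: TP=13, FP=2+7=9 → 13/22 = 0.5909
Highest is class 'business' with precision = 0.867.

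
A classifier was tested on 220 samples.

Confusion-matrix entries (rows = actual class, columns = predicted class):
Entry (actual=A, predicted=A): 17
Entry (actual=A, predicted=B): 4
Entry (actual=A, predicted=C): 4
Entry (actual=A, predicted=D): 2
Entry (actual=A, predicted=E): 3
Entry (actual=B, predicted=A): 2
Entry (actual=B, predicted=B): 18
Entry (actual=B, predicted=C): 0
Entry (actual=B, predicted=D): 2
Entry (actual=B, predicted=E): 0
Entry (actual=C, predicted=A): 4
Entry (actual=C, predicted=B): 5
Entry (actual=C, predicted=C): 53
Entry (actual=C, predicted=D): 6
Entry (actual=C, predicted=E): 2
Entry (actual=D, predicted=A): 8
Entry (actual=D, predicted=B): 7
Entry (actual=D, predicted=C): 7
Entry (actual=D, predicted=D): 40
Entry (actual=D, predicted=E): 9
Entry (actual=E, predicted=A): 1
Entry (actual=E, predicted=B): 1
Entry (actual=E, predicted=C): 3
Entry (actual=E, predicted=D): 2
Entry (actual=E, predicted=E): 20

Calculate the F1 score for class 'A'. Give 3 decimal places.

0.548

Treat 'A' as positive and all other classes as negative.
F1 score = 2·TP/(2·TP+FP+FN).
A: TP=17, FP=2+4+8+1=15, FN=4+4+2+3=13 → 34/62 = 0.5484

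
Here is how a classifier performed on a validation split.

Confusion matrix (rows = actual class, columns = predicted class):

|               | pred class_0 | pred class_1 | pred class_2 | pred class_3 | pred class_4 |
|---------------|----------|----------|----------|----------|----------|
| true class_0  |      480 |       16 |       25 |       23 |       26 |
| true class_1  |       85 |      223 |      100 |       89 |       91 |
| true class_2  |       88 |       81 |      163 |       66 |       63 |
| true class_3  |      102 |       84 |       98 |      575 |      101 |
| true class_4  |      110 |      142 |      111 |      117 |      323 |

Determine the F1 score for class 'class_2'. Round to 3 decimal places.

0.340

F1 score = 2·TP/(2·TP+FP+FN).
class_2: TP=163, FP=25+100+98+111=334, FN=88+81+66+63=298 → 326/958 = 0.3403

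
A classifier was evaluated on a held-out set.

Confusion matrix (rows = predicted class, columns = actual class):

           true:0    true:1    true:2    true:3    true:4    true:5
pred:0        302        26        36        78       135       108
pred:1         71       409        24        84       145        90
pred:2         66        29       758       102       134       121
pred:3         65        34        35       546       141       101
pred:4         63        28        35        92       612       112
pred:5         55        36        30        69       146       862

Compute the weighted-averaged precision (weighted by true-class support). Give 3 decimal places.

0.616

Per-class precision (TP/(TP+FP)):
  0: TP=302, FP=26+36+78+135+108=383 → 302/685 = 0.4409
  1: TP=409, FP=71+24+84+145+90=414 → 409/823 = 0.4970
  2: TP=758, FP=66+29+102+134+121=452 → 758/1210 = 0.6264
  3: TP=546, FP=65+34+35+141+101=376 → 546/922 = 0.5922
  4: TP=612, FP=63+28+35+92+112=330 → 612/942 = 0.6497
  5: TP=862, FP=55+36+30+69+146=336 → 862/1198 = 0.7195
Weighted-precision = Σ (supportᵢ/N)·precisionᵢ with N=5780: (622/5780)·0.4409 + (562/5780)·0.4970 + (918/5780)·0.6264 + (971/5780)·0.5922 + (1313/5780)·0.6497 + (1394/5780)·0.7195 = 0.616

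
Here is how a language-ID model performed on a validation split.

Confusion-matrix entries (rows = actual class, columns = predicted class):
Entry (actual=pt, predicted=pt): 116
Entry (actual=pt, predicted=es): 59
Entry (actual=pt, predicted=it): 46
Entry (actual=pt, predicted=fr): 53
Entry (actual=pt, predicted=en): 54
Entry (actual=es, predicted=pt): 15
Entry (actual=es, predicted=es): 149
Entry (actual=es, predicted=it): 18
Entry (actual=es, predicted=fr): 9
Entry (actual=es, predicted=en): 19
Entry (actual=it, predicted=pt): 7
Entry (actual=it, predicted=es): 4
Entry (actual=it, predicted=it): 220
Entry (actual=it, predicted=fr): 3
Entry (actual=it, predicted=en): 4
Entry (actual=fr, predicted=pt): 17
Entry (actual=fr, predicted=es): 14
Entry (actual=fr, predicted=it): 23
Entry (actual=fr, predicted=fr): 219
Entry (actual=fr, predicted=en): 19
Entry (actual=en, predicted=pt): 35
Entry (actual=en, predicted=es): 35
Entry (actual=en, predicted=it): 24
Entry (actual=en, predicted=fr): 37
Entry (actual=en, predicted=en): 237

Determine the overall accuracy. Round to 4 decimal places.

Accuracy = trace / total = (116+149+220+219+237=941) / 1436 = 941/1436 = 0.6553

0.6553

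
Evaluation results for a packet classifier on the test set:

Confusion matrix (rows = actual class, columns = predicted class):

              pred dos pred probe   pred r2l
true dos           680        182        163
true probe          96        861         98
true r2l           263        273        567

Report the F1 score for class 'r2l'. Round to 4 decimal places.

One-vs-rest for 'r2l': TP = diagonal; FP = other classes predicted 'r2l'; FN = 'r2l' predicted as other.
F1 score = 2·TP/(2·TP+FP+FN).
r2l: TP=567, FP=163+98=261, FN=263+273=536 → 1134/1931 = 0.58726

0.5873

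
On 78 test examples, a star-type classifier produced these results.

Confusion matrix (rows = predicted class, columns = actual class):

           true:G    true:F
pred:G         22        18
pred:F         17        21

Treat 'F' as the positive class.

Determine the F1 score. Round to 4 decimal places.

Precision = TP/(TP+FP) = 21/38 = 0.5526
Recall = TP/(TP+FN) = 21/39 = 0.5385
F1 = 2·TP/(2·TP+FP+FN) = 42/77 = 0.5455

0.5455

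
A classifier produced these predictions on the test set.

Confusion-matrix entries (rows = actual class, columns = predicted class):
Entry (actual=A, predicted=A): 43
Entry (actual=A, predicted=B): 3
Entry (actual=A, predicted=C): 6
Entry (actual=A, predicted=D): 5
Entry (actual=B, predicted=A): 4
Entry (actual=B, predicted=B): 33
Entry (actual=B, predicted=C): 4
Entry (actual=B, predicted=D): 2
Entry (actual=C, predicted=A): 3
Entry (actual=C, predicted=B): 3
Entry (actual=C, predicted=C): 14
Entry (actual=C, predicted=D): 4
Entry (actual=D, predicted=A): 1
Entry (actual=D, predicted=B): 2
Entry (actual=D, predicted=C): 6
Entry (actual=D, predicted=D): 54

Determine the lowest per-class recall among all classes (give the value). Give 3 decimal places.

Per-class recall (TP/(TP+FN)):
  A: TP=43, FN=3+6+5=14 → 43/57 = 0.7544
  B: TP=33, FN=4+4+2=10 → 33/43 = 0.7674
  C: TP=14, FN=3+3+4=10 → 14/24 = 0.5833
  D: TP=54, FN=1+2+6=9 → 54/63 = 0.8571
Lowest is class 'C' with recall = 0.583.

0.583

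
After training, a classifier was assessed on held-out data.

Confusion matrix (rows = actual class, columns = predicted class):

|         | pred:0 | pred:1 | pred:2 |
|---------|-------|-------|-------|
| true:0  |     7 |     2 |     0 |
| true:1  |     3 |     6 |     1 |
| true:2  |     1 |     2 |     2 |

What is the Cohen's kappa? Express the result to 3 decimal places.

0.403

Observed agreement pₒ = trace/N = 15/24 = 0.6250
Expected agreement pₑ = Σ (rowᵢ·colᵢ)/N² = (9·11 + 10·10 + 5·3)/24² = 0.3715
κ = (pₒ − pₑ)/(1 − pₑ) = (0.6250 − 0.3715)/(1 − 0.3715) = 0.403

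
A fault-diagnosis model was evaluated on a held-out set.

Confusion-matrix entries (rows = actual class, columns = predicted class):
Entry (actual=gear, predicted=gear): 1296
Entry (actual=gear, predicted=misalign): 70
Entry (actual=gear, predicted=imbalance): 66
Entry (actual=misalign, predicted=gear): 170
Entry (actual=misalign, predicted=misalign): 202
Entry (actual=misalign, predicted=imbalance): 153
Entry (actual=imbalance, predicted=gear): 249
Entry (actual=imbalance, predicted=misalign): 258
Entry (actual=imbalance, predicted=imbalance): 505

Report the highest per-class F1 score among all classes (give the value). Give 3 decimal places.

0.824

Per-class F1 score (2·TP/(2·TP+FP+FN)):
  gear: TP=1296, FP=170+249=419, FN=70+66=136 → 2592/3147 = 0.8236
  misalign: TP=202, FP=70+258=328, FN=170+153=323 → 404/1055 = 0.3829
  imbalance: TP=505, FP=66+153=219, FN=249+258=507 → 1010/1736 = 0.5818
Highest is class 'gear' with F1 score = 0.824.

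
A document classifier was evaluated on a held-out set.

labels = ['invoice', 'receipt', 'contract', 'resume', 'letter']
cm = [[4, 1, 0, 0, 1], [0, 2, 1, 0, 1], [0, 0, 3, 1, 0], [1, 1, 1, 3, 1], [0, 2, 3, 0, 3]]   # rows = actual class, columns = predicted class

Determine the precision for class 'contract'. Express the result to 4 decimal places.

Treat 'contract' as positive and all other classes as negative.
precision = TP/(TP+FP).
contract: TP=3, FP=0+1+1+3=5 → 3/8 = 0.37500

0.3750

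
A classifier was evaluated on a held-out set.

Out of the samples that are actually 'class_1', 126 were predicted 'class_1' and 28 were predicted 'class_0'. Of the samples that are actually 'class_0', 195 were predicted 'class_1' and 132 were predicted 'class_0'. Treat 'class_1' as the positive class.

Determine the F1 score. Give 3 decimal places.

0.531

Precision = TP/(TP+FP) = 126/321 = 0.3925
Recall = TP/(TP+FN) = 126/154 = 0.8182
F1 = 2·TP/(2·TP+FP+FN) = 252/475 = 0.531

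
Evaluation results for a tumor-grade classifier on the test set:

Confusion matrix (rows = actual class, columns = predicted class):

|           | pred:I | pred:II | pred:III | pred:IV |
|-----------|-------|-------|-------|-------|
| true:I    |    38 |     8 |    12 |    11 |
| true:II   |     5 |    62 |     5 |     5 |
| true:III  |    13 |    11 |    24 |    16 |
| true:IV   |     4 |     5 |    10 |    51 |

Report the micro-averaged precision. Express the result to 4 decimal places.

Micro-averaging pools counts across classes: ΣTP=175, ΣFP=105, ΣFN=105.
Micro-precision = TP/(TP+FP) on pooled counts = 0.6250 (equals overall accuracy in single-label multiclass).

0.6250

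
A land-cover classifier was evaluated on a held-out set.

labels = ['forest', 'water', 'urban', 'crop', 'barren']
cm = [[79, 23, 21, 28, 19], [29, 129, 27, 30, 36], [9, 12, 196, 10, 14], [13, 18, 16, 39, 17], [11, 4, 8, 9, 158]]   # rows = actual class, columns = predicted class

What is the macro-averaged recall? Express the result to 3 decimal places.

Per-class recall (TP/(TP+FN)):
  forest: TP=79, FN=23+21+28+19=91 → 79/170 = 0.4647
  water: TP=129, FN=29+27+30+36=122 → 129/251 = 0.5139
  urban: TP=196, FN=9+12+10+14=45 → 196/241 = 0.8133
  crop: TP=39, FN=13+18+16+17=64 → 39/103 = 0.3786
  barren: TP=158, FN=11+4+8+9=32 → 158/190 = 0.8316
Macro-recall = mean = (0.4647 + 0.5139 + 0.8133 + 0.3786 + 0.8316) / 5 = 0.600

0.600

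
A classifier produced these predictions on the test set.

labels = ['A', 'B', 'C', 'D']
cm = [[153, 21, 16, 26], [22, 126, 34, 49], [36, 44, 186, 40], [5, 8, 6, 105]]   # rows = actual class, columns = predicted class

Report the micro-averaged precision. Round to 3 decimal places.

0.650

Micro-averaging pools counts across classes: ΣTP=570, ΣFP=307, ΣFN=307.
Micro-precision = TP/(TP+FP) on pooled counts = 0.650 (equals overall accuracy in single-label multiclass).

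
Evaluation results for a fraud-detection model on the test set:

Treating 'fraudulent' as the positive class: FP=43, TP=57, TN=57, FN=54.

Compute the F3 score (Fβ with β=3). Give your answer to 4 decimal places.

0.5187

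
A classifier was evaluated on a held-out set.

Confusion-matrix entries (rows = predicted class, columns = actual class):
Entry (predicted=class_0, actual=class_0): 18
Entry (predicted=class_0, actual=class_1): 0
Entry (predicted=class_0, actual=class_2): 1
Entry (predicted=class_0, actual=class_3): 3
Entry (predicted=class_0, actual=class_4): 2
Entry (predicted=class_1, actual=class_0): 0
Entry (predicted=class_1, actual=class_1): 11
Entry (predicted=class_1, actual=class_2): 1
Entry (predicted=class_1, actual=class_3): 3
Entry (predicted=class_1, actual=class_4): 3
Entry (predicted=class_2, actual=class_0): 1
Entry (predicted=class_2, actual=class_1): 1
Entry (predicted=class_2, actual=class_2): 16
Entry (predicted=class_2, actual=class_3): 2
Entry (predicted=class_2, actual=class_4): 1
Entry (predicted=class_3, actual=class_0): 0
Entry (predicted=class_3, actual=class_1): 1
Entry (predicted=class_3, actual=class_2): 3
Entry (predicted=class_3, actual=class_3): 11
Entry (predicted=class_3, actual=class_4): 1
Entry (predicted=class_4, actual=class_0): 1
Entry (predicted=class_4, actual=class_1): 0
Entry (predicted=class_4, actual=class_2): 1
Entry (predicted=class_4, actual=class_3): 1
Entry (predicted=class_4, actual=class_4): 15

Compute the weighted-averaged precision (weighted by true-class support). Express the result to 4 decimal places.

Per-class precision (TP/(TP+FP)):
  class_0: TP=18, FP=0+1+3+2=6 → 18/24 = 0.75000
  class_1: TP=11, FP=0+1+3+3=7 → 11/18 = 0.61111
  class_2: TP=16, FP=1+1+2+1=5 → 16/21 = 0.76190
  class_3: TP=11, FP=0+1+3+1=5 → 11/16 = 0.68750
  class_4: TP=15, FP=1+0+1+1=3 → 15/18 = 0.83333
Weighted-precision = Σ (supportᵢ/N)·precisionᵢ with N=97: (20/97)·0.75000 + (13/97)·0.61111 + (22/97)·0.76190 + (20/97)·0.68750 + (22/97)·0.83333 = 0.7401

0.7401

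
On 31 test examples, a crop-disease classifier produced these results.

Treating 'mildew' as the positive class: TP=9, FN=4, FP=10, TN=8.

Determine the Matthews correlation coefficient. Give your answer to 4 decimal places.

0.1385

MCC = (TP·TN − FP·FN) / √((TP+FP)(TP+FN)(TN+FP)(TN+FN))
Numerator = 9·8 − 10·4 = 32
Denominator = √(19·13·18·12) = √53352 = 230.9805
MCC = 32 / 230.9805 = 0.1385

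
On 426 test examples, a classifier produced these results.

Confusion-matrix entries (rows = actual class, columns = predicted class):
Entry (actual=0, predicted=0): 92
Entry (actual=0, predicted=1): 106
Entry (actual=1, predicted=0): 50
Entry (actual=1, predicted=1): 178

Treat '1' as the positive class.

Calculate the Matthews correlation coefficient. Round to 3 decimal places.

0.260

MCC = (TP·TN − FP·FN) / √((TP+FP)(TP+FN)(TN+FP)(TN+FN))
Numerator = 178·92 − 106·50 = 11076
Denominator = √(284·228·198·142) = √1820567232 = 42668.1056
MCC = 11076 / 42668.1056 = 0.260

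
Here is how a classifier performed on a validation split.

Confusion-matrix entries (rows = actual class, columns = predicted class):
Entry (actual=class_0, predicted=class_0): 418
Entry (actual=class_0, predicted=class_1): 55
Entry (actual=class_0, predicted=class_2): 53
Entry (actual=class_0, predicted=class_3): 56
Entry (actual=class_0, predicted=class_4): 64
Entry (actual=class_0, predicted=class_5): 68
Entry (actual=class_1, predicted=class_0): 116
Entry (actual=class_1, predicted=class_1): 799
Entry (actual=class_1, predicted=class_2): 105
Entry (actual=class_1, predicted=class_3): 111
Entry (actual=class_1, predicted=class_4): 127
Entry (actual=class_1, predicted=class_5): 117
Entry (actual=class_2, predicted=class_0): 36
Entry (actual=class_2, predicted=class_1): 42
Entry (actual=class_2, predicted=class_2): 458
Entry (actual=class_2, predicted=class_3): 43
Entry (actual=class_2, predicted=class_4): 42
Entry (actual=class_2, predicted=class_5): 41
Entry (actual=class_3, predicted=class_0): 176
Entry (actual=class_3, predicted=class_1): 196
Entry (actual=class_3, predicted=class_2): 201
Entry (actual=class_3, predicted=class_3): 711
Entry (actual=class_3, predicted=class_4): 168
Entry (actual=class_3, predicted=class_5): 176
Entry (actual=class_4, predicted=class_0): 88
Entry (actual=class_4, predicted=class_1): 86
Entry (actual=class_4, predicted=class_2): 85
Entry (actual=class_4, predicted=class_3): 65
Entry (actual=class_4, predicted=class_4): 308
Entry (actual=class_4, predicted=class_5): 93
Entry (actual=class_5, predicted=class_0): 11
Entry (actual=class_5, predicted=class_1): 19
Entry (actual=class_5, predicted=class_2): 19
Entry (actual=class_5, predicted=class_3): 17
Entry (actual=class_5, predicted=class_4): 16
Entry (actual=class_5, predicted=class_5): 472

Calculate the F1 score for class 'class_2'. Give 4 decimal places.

Take TP from the diagonal, FP from the rest of the 'class_2' prediction marginal, FN from the rest of the 'class_2' actual marginal.
F1 score = 2·TP/(2·TP+FP+FN).
class_2: TP=458, FP=53+105+201+85+19=463, FN=36+42+43+42+41=204 → 916/1583 = 0.57865

0.5786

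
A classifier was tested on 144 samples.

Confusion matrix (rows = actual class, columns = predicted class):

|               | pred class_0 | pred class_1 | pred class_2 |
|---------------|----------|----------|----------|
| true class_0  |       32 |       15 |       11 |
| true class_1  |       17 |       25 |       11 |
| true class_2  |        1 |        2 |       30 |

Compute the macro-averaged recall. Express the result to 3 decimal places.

0.644

Per-class recall (TP/(TP+FN)):
  class_0: TP=32, FN=15+11=26 → 32/58 = 0.5517
  class_1: TP=25, FN=17+11=28 → 25/53 = 0.4717
  class_2: TP=30, FN=1+2=3 → 30/33 = 0.9091
Macro-recall = mean = (0.5517 + 0.4717 + 0.9091) / 3 = 0.644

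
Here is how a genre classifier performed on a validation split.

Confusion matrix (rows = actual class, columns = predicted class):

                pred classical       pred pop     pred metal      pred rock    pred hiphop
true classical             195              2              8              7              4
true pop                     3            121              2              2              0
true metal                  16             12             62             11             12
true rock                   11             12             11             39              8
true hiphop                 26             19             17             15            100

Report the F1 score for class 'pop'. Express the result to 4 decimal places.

Take TP from the diagonal, FP from the rest of the 'pop' prediction marginal, FN from the rest of the 'pop' actual marginal.
F1 score = 2·TP/(2·TP+FP+FN).
pop: TP=121, FP=2+12+12+19=45, FN=3+2+2+0=7 → 242/294 = 0.82313

0.8231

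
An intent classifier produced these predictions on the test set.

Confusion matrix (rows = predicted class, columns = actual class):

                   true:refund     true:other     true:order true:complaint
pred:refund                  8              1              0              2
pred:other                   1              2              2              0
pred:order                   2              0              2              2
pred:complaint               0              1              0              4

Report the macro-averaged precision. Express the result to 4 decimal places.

Per-class precision (TP/(TP+FP)):
  refund: TP=8, FP=1+0+2=3 → 8/11 = 0.72727
  other: TP=2, FP=1+2+0=3 → 2/5 = 0.40000
  order: TP=2, FP=2+0+2=4 → 2/6 = 0.33333
  complaint: TP=4, FP=0+1+0=1 → 4/5 = 0.80000
Macro-precision = mean = (0.72727 + 0.40000 + 0.33333 + 0.80000) / 4 = 0.5652

0.5652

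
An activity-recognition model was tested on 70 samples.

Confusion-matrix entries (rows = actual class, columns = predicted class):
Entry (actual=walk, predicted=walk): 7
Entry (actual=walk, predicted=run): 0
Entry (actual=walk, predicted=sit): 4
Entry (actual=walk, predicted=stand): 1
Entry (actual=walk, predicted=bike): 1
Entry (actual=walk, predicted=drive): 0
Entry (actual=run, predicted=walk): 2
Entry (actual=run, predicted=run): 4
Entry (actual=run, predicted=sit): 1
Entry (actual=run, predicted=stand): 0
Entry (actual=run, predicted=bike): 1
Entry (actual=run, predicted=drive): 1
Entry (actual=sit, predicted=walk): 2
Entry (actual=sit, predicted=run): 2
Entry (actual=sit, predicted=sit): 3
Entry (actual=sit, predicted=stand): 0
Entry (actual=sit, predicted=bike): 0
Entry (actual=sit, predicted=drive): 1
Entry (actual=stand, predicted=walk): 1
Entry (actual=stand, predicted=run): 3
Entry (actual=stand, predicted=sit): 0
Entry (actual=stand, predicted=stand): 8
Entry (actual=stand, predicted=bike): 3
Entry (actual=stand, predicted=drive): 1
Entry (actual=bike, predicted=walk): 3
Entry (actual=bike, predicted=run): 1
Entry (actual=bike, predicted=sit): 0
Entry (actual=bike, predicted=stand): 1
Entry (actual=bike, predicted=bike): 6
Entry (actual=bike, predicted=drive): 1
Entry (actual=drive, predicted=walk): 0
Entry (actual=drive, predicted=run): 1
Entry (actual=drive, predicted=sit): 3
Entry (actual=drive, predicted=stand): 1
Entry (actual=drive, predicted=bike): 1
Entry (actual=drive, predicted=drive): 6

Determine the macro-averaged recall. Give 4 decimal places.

0.4763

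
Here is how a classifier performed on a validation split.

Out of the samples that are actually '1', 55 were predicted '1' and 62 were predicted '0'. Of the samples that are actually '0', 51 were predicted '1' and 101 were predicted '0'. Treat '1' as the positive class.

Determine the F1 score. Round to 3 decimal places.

0.493

Precision = TP/(TP+FP) = 55/106 = 0.5189
Recall = TP/(TP+FN) = 55/117 = 0.4701
F1 = 2·TP/(2·TP+FP+FN) = 110/223 = 0.493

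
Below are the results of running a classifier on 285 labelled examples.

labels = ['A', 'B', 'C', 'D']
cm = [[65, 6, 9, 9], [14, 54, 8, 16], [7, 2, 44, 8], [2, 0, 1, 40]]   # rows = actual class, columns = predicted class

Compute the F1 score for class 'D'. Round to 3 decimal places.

0.690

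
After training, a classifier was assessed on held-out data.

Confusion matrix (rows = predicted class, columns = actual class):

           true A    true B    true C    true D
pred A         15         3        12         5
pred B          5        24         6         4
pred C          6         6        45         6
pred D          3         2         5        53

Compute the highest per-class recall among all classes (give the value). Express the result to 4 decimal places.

Per-class recall (TP/(TP+FN)):
  A: TP=15, FN=5+6+3=14 → 15/29 = 0.51724
  B: TP=24, FN=3+6+2=11 → 24/35 = 0.68571
  C: TP=45, FN=12+6+5=23 → 45/68 = 0.66176
  D: TP=53, FN=5+4+6=15 → 53/68 = 0.77941
Highest is class 'D' with recall = 0.7794.

0.7794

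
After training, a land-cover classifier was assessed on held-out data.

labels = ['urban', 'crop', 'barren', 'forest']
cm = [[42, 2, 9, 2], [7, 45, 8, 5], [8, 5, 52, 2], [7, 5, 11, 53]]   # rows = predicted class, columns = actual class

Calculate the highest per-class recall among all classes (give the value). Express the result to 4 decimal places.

Per-class recall (TP/(TP+FN)):
  urban: TP=42, FN=7+8+7=22 → 42/64 = 0.65625
  crop: TP=45, FN=2+5+5=12 → 45/57 = 0.78947
  barren: TP=52, FN=9+8+11=28 → 52/80 = 0.65000
  forest: TP=53, FN=2+5+2=9 → 53/62 = 0.85484
Highest is class 'forest' with recall = 0.8548.

0.8548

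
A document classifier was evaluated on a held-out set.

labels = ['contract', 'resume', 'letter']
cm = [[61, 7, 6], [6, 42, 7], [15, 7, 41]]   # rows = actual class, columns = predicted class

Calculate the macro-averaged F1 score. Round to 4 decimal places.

Per-class F1 score (2·TP/(2·TP+FP+FN)):
  contract: TP=61, FP=6+15=21, FN=7+6=13 → 122/156 = 0.78205
  resume: TP=42, FP=7+7=14, FN=6+7=13 → 84/111 = 0.75676
  letter: TP=41, FP=6+7=13, FN=15+7=22 → 82/117 = 0.70085
Macro-F1 score = mean = (0.78205 + 0.75676 + 0.70085) / 3 = 0.7466

0.7466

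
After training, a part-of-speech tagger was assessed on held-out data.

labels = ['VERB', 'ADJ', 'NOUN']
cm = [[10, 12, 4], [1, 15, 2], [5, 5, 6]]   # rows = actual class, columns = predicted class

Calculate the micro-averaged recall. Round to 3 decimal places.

Micro-averaging pools counts across classes: ΣTP=31, ΣFP=29, ΣFN=29.
Micro-recall = TP/(TP+FN) on pooled counts = 0.517 (equals overall accuracy in single-label multiclass).

0.517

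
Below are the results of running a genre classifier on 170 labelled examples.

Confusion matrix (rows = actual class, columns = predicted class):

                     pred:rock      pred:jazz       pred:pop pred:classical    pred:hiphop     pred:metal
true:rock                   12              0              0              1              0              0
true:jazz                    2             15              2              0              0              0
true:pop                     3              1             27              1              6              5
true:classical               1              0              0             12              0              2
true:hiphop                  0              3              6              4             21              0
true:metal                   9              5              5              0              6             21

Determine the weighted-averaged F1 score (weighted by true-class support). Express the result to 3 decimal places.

0.632

Per-class F1 score (2·TP/(2·TP+FP+FN)):
  rock: TP=12, FP=2+3+1+0+9=15, FN=0+0+1+0+0=1 → 24/40 = 0.6000
  jazz: TP=15, FP=0+1+0+3+5=9, FN=2+2+0+0+0=4 → 30/43 = 0.6977
  pop: TP=27, FP=0+2+0+6+5=13, FN=3+1+1+6+5=16 → 54/83 = 0.6506
  classical: TP=12, FP=1+0+1+4+0=6, FN=1+0+0+0+2=3 → 24/33 = 0.7273
  hiphop: TP=21, FP=0+0+6+0+6=12, FN=0+3+6+4+0=13 → 42/67 = 0.6269
  metal: TP=21, FP=0+0+5+2+0=7, FN=9+5+5+0+6=25 → 42/74 = 0.5676
Weighted-F1 score = Σ (supportᵢ/N)·F1 scoreᵢ with N=170: (13/170)·0.6000 + (19/170)·0.6977 + (43/170)·0.6506 + (15/170)·0.7273 + (34/170)·0.6269 + (46/170)·0.5676 = 0.632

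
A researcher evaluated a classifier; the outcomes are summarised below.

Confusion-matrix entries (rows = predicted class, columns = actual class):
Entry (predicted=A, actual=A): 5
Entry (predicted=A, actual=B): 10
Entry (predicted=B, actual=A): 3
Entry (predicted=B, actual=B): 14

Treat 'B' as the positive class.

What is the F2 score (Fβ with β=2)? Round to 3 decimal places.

0.619

Fβ = (1+β²)·TP / ((1+β²)·TP + β²·FN + FP), with β²=4
= 5·14 / (5·14 + 4·10 + 3) = 0.619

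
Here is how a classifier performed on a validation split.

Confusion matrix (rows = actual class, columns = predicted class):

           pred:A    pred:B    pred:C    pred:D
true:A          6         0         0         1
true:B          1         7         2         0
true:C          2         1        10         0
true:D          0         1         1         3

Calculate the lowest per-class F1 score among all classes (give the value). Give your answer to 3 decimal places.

Per-class F1 score (2·TP/(2·TP+FP+FN)):
  A: TP=6, FP=1+2+0=3, FN=0+0+1=1 → 12/16 = 0.7500
  B: TP=7, FP=0+1+1=2, FN=1+2+0=3 → 14/19 = 0.7368
  C: TP=10, FP=0+2+1=3, FN=2+1+0=3 → 20/26 = 0.7692
  D: TP=3, FP=1+0+0=1, FN=0+1+1=2 → 6/9 = 0.6667
Lowest is class 'D' with F1 score = 0.667.

0.667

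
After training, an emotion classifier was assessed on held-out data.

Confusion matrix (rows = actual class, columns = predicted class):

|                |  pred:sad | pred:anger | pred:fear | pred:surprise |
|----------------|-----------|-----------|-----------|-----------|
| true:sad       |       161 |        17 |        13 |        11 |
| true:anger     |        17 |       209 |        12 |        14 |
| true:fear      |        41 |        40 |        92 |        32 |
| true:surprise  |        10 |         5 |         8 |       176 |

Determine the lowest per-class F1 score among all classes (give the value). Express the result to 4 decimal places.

Per-class F1 score (2·TP/(2·TP+FP+FN)):
  sad: TP=161, FP=17+41+10=68, FN=17+13+11=41 → 322/431 = 0.74710
  anger: TP=209, FP=17+40+5=62, FN=17+12+14=43 → 418/523 = 0.79924
  fear: TP=92, FP=13+12+8=33, FN=41+40+32=113 → 184/330 = 0.55758
  surprise: TP=176, FP=11+14+32=57, FN=10+5+8=23 → 352/432 = 0.81481
Lowest is class 'fear' with F1 score = 0.5576.

0.5576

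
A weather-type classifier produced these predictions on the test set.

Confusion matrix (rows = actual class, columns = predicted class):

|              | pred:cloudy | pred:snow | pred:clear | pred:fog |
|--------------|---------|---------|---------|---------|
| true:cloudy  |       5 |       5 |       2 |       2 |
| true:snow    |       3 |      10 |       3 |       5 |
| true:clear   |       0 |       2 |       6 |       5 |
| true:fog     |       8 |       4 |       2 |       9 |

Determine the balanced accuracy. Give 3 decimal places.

Balanced accuracy = mean of per-class recall.
  cloudy: recall = 5/14 = 0.3571
  snow: recall = 10/21 = 0.4762
  clear: recall = 6/13 = 0.4615
  fog: recall = 9/23 = 0.3913
Mean = (0.3571 + 0.4762 + 0.4615 + 0.3913) / 4 = 0.422

0.422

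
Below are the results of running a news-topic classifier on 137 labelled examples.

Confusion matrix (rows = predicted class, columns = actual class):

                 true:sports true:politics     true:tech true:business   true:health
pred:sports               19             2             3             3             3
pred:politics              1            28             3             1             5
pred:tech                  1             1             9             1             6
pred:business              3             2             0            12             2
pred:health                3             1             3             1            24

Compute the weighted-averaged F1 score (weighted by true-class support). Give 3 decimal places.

Per-class F1 score (2·TP/(2·TP+FP+FN)):
  sports: TP=19, FP=2+3+3+3=11, FN=1+1+3+3=8 → 38/57 = 0.6667
  politics: TP=28, FP=1+3+1+5=10, FN=2+1+2+1=6 → 56/72 = 0.7778
  tech: TP=9, FP=1+1+1+6=9, FN=3+3+0+3=9 → 18/36 = 0.5000
  business: TP=12, FP=3+2+0+2=7, FN=3+1+1+1=6 → 24/37 = 0.6486
  health: TP=24, FP=3+1+3+1=8, FN=3+5+6+2=16 → 48/72 = 0.6667
Weighted-F1 score = Σ (supportᵢ/N)·F1 scoreᵢ with N=137: (27/137)·0.6667 + (34/137)·0.7778 + (18/137)·0.5000 + (18/137)·0.6486 + (40/137)·0.6667 = 0.670

0.670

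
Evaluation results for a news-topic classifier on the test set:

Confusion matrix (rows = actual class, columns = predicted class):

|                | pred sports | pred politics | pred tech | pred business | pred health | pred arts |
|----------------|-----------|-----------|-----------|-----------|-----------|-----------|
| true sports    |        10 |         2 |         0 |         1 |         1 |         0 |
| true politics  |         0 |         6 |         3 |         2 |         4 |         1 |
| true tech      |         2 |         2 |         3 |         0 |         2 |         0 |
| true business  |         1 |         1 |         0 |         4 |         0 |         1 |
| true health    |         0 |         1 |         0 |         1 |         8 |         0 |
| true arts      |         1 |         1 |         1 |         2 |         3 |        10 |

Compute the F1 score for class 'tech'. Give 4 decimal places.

0.3750

One-vs-rest for 'tech': TP = diagonal; FP = other classes predicted 'tech'; FN = 'tech' predicted as other.
F1 score = 2·TP/(2·TP+FP+FN).
tech: TP=3, FP=0+3+0+0+1=4, FN=2+2+0+2+0=6 → 6/16 = 0.37500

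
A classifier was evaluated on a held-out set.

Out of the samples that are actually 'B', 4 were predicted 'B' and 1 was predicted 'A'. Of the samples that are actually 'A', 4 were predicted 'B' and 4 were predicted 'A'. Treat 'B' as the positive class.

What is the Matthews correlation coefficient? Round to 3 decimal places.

0.300

MCC = (TP·TN − FP·FN) / √((TP+FP)(TP+FN)(TN+FP)(TN+FN))
Numerator = 4·4 − 4·1 = 12
Denominator = √(8·5·8·5) = √1600 = 40.0000
MCC = 12 / 40.0000 = 0.300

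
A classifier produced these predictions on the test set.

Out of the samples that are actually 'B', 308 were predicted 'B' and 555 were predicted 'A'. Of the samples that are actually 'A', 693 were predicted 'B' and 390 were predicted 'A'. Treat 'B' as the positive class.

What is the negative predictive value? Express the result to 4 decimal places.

0.4127

NPV = TN/(TN+FN) = 390/(390+555) = 0.4127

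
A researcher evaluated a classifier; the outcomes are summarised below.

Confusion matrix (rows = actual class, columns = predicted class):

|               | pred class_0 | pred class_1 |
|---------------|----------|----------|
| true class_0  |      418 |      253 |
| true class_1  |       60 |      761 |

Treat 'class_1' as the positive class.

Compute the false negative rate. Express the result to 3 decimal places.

FNR = FN/(FN+TP) = 60/(60+761) = 0.073

0.073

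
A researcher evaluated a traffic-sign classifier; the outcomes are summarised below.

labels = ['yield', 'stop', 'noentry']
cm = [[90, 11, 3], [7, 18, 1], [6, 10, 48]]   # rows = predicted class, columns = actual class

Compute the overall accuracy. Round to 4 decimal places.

Accuracy = trace / total = (90+18+48=156) / 194 = 156/194 = 0.8041

0.8041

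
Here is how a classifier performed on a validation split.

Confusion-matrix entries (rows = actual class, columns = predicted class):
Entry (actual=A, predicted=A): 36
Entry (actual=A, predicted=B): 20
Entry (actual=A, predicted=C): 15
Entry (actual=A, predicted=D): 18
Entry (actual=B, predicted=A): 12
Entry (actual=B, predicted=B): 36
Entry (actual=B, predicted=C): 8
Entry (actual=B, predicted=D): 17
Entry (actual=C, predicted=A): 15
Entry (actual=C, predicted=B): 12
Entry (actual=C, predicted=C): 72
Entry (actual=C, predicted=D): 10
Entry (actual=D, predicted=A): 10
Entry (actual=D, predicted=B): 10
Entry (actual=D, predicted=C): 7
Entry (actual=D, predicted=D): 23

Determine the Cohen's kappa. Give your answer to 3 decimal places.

Observed agreement pₒ = trace/N = 167/321 = 0.5202
Expected agreement pₑ = Σ (rowᵢ·colᵢ)/N² = (89·73 + 73·78 + 109·102 + 50·68)/321² = 0.2592
κ = (pₒ − pₑ)/(1 − pₑ) = (0.5202 − 0.2592)/(1 − 0.2592) = 0.352

0.352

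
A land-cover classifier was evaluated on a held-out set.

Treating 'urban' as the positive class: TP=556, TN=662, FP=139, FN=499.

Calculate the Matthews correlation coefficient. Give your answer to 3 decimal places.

0.362

MCC = (TP·TN − FP·FN) / √((TP+FP)(TP+FN)(TN+FP)(TN+FN))
Numerator = 556·662 − 139·499 = 298711
Denominator = √(695·1055·801·1161) = √681870654225 = 825754.5969
MCC = 298711 / 825754.5969 = 0.362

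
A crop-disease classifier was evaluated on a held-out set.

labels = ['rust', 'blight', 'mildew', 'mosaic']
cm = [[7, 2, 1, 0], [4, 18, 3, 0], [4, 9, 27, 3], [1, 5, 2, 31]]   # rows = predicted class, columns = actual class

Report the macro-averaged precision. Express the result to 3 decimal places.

Per-class precision (TP/(TP+FP)):
  rust: TP=7, FP=2+1+0=3 → 7/10 = 0.7000
  blight: TP=18, FP=4+3+0=7 → 18/25 = 0.7200
  mildew: TP=27, FP=4+9+3=16 → 27/43 = 0.6279
  mosaic: TP=31, FP=1+5+2=8 → 31/39 = 0.7949
Macro-precision = mean = (0.7000 + 0.7200 + 0.6279 + 0.7949) / 4 = 0.711

0.711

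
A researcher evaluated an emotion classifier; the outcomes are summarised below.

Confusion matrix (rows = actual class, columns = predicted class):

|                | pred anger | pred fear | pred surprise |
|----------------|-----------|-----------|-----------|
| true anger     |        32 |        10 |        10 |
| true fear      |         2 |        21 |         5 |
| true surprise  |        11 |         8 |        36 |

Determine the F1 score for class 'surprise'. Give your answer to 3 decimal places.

Treat 'surprise' as positive and all other classes as negative.
F1 score = 2·TP/(2·TP+FP+FN).
surprise: TP=36, FP=10+5=15, FN=11+8=19 → 72/106 = 0.6792

0.679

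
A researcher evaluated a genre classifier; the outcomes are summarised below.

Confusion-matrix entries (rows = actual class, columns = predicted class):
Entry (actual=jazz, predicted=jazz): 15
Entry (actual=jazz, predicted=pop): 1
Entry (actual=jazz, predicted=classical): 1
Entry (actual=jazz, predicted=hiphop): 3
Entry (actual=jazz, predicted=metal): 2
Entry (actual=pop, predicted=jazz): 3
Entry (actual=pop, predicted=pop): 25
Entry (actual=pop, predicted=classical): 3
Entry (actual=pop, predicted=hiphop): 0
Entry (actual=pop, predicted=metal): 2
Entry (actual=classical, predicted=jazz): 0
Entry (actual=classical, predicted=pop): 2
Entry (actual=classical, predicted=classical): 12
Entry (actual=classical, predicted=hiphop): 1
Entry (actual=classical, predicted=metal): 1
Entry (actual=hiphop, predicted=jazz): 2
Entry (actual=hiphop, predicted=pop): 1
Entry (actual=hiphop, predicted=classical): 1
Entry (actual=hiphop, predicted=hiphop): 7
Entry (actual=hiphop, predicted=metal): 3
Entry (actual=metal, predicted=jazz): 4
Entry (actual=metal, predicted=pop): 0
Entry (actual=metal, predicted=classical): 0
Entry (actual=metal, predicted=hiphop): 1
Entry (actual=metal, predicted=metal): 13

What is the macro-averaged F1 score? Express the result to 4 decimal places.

0.6782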